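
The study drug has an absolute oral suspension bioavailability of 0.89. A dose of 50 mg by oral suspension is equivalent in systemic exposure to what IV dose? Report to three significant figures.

D_iv = 44.5 mg

Systemic exposure from an extravascular dose = F × D_ev, so the equivalent IV dose is F × D_ev.
D_iv = F × D_ev = 0.89 × 50 = 44.5 mg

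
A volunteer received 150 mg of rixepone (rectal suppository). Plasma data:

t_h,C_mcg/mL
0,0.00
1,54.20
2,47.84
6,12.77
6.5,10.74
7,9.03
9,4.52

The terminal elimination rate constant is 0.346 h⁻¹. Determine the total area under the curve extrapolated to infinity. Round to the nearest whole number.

AUC = 237 mcg/mL·h

Trapezoidal AUC_0→9:
  [0→1]: (0.00+54.20)/2 × 1 = 27.1
  [1→2]: (54.20+47.84)/2 × 1 = 51.02
  [2→6]: (47.84+12.77)/2 × 4 = 121.22
  [6→6.5]: (12.77+10.74)/2 × 0.5 = 5.8775
  [6.5→7]: (10.74+9.03)/2 × 0.5 = 4.9425
  [7→9]: (9.03+4.52)/2 × 2 = 13.55
  Sum = 223.71 mcg/mL·h
Extrapolated tail: C_last / k_e = 4.52 / 0.346 = 13.064
AUC_0→∞ = 223.71 + 13.064 = 236.774 mcg/mL·h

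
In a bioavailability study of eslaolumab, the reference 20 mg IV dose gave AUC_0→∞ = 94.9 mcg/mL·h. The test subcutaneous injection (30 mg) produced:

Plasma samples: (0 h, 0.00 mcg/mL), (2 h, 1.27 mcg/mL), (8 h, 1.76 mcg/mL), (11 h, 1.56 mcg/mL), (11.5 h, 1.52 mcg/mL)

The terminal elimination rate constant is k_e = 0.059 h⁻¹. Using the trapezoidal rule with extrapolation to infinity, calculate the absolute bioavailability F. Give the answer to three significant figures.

F = 0.294

Trapezoidal AUC_0→11.5 (subcutaneous injection):
  [0→2]: (0.00+1.27)/2 × 2 = 1.27
  [2→8]: (1.27+1.76)/2 × 6 = 9.09
  [8→11]: (1.76+1.56)/2 × 3 = 4.98
  [11→11.5]: (1.56+1.52)/2 × 0.5 = 0.77
  Sum = 16.11 mcg/mL·h
Tail: C_last/k_e = 1.52/0.059 = 25.763
AUC_0→∞ (subcutaneous injection) = 16.11 + 25.763 = 41.873 mcg/mL·h
F = (AUC_ev/D_ev)/(AUC_iv/D_iv) = (41.873/30)/(94.9/20) = 1.39577/4.745 = 0.2942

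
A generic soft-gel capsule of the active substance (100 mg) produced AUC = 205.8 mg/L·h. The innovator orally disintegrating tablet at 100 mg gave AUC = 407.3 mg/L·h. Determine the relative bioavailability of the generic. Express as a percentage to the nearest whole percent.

F_rel = (AUC_test/D_test) / (AUC_ref/D_ref)
      = (205.8/100) / (407.3/100)
      = 2.058 / 4.073 = 0.5053 = 50.53%

F_rel = 51%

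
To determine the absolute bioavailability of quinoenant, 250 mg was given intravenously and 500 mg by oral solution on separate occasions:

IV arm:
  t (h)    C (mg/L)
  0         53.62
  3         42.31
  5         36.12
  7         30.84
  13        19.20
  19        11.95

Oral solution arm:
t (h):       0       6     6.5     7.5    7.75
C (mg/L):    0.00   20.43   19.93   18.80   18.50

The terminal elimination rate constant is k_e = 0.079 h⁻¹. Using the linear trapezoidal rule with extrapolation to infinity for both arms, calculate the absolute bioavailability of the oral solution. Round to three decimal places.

F = 0.241

Trapezoidal AUC_0→19 (IV):
  [0→3]: (53.62+42.31)/2 × 3 = 143.895
  [3→5]: (42.31+36.12)/2 × 2 = 78.43
  [5→7]: (36.12+30.84)/2 × 2 = 66.96
  [7→13]: (30.84+19.20)/2 × 6 = 150.12
  [13→19]: (19.20+11.95)/2 × 6 = 93.45
  Sum = 532.855 mg/L·h
IV tail: 11.95/0.079 = 151.266; AUC_iv,0→∞ = 532.855 + 151.266 = 684.121 mg/L·h
Trapezoidal AUC_0→7.75 (oral solution):
  [0→6]: (0.00+20.43)/2 × 6 = 61.29
  [6→6.5]: (20.43+19.93)/2 × 0.5 = 10.09
  [6.5→7.5]: (19.93+18.80)/2 × 1 = 19.365
  [7.5→7.75]: (18.80+18.50)/2 × 0.25 = 4.6625
  Sum = 95.4075 mg/L·h
oral solution tail: 18.50/0.079 = 234.177; AUC_ev,0→∞ = 95.4075 + 234.177 = 329.5845 mg/L·h
F = (AUC_ev/D_ev)/(AUC_iv/D_iv) = (329.5845/500)/(684.121/250) = 0.659169/2.736484 = 0.2409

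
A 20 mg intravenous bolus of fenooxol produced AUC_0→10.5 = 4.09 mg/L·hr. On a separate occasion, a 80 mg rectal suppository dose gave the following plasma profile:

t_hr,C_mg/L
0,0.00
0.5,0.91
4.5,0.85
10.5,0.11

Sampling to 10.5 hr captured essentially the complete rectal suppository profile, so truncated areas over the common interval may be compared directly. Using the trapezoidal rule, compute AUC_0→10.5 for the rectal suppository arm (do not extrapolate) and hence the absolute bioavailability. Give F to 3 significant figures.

Trapezoidal AUC_0→10.5 (rectal suppository):
  [0→0.5]: (0.00+0.91)/2 × 0.5 = 0.2275
  [0.5→4.5]: (0.91+0.85)/2 × 4 = 3.52
  [4.5→10.5]: (0.85+0.11)/2 × 6 = 2.88
  Sum = 6.6275 mg/L·hr
F = (AUC_ev/D_ev)/(AUC_iv/D_iv) = (6.6275/80)/(4.09/20) = 0.08284375/0.2045 = 0.4051

F = 0.405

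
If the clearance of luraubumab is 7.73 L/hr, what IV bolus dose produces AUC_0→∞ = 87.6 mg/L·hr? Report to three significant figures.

Dose = 677 mg

Dose_iv = CL × AUC_0→∞
     = 7.73 × 87.6 = 677.148 mg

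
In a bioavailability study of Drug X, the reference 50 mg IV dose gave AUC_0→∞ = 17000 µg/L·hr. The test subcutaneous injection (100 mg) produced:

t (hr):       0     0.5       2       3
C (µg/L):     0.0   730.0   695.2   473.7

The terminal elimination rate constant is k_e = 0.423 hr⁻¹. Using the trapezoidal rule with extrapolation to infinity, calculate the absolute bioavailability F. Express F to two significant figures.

Trapezoidal AUC_0→3 (subcutaneous injection):
  [0→0.5]: (0.0+730.0)/2 × 0.5 = 182.5
  [0.5→2]: (730.0+695.2)/2 × 1.5 = 1068.9
  [2→3]: (695.2+473.7)/2 × 1 = 584.45
  Sum = 1835.85 µg/L·hr
Tail: C_last/k_e = 473.7/0.423 = 1119.858
AUC_0→∞ (subcutaneous injection) = 1835.85 + 1119.858 = 2955.708 µg/L·hr
F = (AUC_ev/D_ev)/(AUC_iv/D_iv) = (2955.708/100)/(17000/50) = 29.55708/340 = 0.0869

F = 0.087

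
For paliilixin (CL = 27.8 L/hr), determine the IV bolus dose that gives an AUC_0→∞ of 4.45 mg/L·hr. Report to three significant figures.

Dose_iv = CL × AUC_0→∞
     = 27.8 × 4.45 = 123.71 mg

Dose = 124 mg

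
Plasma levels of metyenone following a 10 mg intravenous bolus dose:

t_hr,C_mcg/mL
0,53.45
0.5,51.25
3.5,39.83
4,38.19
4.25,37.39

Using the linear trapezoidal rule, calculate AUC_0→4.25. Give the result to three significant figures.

Trapezoidal AUC_0→4.25:
  [0→0.5]: (53.45+51.25)/2 × 0.5 = 26.175
  [0.5→3.5]: (51.25+39.83)/2 × 3 = 136.62
  [3.5→4]: (39.83+38.19)/2 × 0.5 = 19.505
  [4→4.25]: (38.19+37.39)/2 × 0.25 = 9.4475
  Sum = 191.7475 mcg/mL·hr

AUC = 192 mcg/mL·hr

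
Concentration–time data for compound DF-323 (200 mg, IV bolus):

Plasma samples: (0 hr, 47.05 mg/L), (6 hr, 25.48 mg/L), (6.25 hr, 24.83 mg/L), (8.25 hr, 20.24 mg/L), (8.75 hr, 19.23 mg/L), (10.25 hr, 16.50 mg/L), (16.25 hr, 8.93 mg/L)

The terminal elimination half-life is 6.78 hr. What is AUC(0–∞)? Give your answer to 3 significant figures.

Trapezoidal AUC_0→16.25:
  [0→6]: (47.05+25.48)/2 × 6 = 217.59
  [6→6.25]: (25.48+24.83)/2 × 0.25 = 6.28875
  [6.25→8.25]: (24.83+20.24)/2 × 2 = 45.07
  [8.25→8.75]: (20.24+19.23)/2 × 0.5 = 9.8675
  [8.75→10.25]: (19.23+16.50)/2 × 1.5 = 26.7975
  [10.25→16.25]: (16.50+8.93)/2 × 6 = 76.29
  Sum = 381.90375 mg/L·hr
k_e = ln2 / t½ = 0.693147 / 6.78 = 0.1022 hr^-1
Extrapolated tail: C_last / k_e = 8.93 / 0.1022 = 87.378
AUC_0→∞ = 381.90375 + 87.378 = 469.28175 mg/L·hr

AUC = 469 mg/L·hr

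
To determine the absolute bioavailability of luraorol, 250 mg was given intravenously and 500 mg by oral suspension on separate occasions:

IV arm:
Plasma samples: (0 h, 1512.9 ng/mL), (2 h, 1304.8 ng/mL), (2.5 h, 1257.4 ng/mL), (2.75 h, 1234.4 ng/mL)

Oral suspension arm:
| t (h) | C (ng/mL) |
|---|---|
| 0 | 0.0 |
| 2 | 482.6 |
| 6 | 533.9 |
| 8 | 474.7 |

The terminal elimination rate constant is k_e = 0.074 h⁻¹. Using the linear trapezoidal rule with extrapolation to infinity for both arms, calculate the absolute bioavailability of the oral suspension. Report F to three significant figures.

F = 0.243

Trapezoidal AUC_0→2.75 (IV):
  [0→2]: (1512.9+1304.8)/2 × 2 = 2817.7
  [2→2.5]: (1304.8+1257.4)/2 × 0.5 = 640.55
  [2.5→2.75]: (1257.4+1234.4)/2 × 0.25 = 311.475
  Sum = 3769.725 ng/mL·h
IV tail: 1234.4/0.074 = 16681.081; AUC_iv,0→∞ = 3769.725 + 16681.081 = 20450.806 ng/mL·h
Trapezoidal AUC_0→8 (oral suspension):
  [0→2]: (0.0+482.6)/2 × 2 = 482.6
  [2→6]: (482.6+533.9)/2 × 4 = 2033.0
  [6→8]: (533.9+474.7)/2 × 2 = 1008.6
  Sum = 3524.2 ng/mL·h
oral suspension tail: 474.7/0.074 = 6414.865; AUC_ev,0→∞ = 3524.2 + 6414.865 = 9939.065 ng/mL·h
F = (AUC_ev/D_ev)/(AUC_iv/D_iv) = (9939.065/500)/(20450.806/250) = 19.87813/81.803224 = 0.2430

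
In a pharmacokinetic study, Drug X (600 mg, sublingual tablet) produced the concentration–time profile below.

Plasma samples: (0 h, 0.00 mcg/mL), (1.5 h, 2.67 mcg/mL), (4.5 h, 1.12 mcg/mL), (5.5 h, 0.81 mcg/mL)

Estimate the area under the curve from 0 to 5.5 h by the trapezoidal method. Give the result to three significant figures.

Trapezoidal AUC_0→5.5:
  [0→1.5]: (0.00+2.67)/2 × 1.5 = 2.0025
  [1.5→4.5]: (2.67+1.12)/2 × 3 = 5.685
  [4.5→5.5]: (1.12+0.81)/2 × 1 = 0.965
  Sum = 8.6525 mcg/mL·h

AUC = 8.65 mcg/mL·h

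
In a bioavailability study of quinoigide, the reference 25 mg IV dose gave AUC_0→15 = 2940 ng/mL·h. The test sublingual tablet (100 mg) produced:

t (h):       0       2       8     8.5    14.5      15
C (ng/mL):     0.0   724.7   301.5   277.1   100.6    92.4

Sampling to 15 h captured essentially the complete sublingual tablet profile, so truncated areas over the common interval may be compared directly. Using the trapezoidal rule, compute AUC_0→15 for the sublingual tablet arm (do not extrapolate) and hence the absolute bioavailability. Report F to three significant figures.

Trapezoidal AUC_0→15 (sublingual tablet):
  [0→2]: (0.0+724.7)/2 × 2 = 724.7
  [2→8]: (724.7+301.5)/2 × 6 = 3078.6
  [8→8.5]: (301.5+277.1)/2 × 0.5 = 144.65
  [8.5→14.5]: (277.1+100.6)/2 × 6 = 1133.1
  [14.5→15]: (100.6+92.4)/2 × 0.5 = 48.25
  Sum = 5129.3 ng/mL·h
F = (AUC_ev/D_ev)/(AUC_iv/D_iv) = (5129.3/100)/(2940/25) = 51.293/117.6 = 0.4362

F = 0.436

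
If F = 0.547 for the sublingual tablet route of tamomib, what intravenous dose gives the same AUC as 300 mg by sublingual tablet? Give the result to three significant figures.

D_iv = 164 mg

Systemic exposure from an extravascular dose = F × D_ev, so the equivalent IV dose is F × D_ev.
D_iv = F × D_ev = 0.547 × 300 = 164.1 mg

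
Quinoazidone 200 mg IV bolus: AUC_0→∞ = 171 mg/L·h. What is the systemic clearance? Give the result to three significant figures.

CL = Dose_iv / AUC_0→∞
   = 200 / 171 = 1.16959 L/h

CL = 1.17 L/h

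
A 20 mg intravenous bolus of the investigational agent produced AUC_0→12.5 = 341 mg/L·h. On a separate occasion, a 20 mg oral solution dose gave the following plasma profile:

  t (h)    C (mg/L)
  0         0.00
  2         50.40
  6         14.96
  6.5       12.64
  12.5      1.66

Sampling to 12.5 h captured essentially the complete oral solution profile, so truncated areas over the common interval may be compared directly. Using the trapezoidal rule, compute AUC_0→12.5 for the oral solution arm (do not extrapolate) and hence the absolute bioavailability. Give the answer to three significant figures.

F = 0.677

Trapezoidal AUC_0→12.5 (oral solution):
  [0→2]: (0.00+50.40)/2 × 2 = 50.4
  [2→6]: (50.40+14.96)/2 × 4 = 130.72
  [6→6.5]: (14.96+12.64)/2 × 0.5 = 6.9
  [6.5→12.5]: (12.64+1.66)/2 × 6 = 42.9
  Sum = 230.92 mg/L·h
F = (AUC_ev/D_ev)/(AUC_iv/D_iv) = (230.92/20)/(341/20) = 11.546/17.05 = 0.6772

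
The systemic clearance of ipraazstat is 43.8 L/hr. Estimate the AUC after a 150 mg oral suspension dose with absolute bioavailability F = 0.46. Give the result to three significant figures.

AUC = 1.58 mg/L·hr

AUC_0→∞ = F × Dose / CL
        = 0.46 × 150 / 43.8 = 1.57534 mg/L·hr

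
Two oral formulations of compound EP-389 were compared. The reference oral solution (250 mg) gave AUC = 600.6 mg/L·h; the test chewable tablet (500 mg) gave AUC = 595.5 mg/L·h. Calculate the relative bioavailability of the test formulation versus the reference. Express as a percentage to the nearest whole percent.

F_rel = (AUC_test/D_test) / (AUC_ref/D_ref)
      = (595.5/500) / (600.6/250)
      = 1.191 / 2.4024 = 0.4958 = 49.58%

F_rel = 50%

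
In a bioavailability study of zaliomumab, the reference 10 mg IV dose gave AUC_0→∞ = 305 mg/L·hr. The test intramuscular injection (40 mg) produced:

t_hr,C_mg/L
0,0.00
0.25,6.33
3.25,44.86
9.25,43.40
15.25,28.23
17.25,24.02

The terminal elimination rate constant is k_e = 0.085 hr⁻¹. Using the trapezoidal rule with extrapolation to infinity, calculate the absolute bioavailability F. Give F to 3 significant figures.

Trapezoidal AUC_0→17.25 (intramuscular injection):
  [0→0.25]: (0.00+6.33)/2 × 0.25 = 0.79125
  [0.25→3.25]: (6.33+44.86)/2 × 3 = 76.785
  [3.25→9.25]: (44.86+43.40)/2 × 6 = 264.78
  [9.25→15.25]: (43.40+28.23)/2 × 6 = 214.89
  [15.25→17.25]: (28.23+24.02)/2 × 2 = 52.25
  Sum = 609.49625 mg/L·hr
Tail: C_last/k_e = 24.02/0.085 = 282.588
AUC_0→∞ (intramuscular injection) = 609.49625 + 282.588 = 892.08425 mg/L·hr
F = (AUC_ev/D_ev)/(AUC_iv/D_iv) = (892.08425/40)/(305/10) = 22.3021/30.5 = 0.7312

F = 0.731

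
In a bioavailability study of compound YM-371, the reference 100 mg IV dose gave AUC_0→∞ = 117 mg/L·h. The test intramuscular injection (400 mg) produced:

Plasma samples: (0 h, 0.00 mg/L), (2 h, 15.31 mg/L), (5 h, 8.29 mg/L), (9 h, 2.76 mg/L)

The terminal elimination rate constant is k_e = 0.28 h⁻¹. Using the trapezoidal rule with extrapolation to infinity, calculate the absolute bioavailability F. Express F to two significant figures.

Trapezoidal AUC_0→9 (intramuscular injection):
  [0→2]: (0.00+15.31)/2 × 2 = 15.31
  [2→5]: (15.31+8.29)/2 × 3 = 35.4
  [5→9]: (8.29+2.76)/2 × 4 = 22.1
  Sum = 72.81 mg/L·h
Tail: C_last/k_e = 2.76/0.28 = 9.857
AUC_0→∞ (intramuscular injection) = 72.81 + 9.857 = 82.667 mg/L·h
F = (AUC_ev/D_ev)/(AUC_iv/D_iv) = (82.667/400)/(117/100) = 0.2066675/1.17 = 0.1766

F = 0.18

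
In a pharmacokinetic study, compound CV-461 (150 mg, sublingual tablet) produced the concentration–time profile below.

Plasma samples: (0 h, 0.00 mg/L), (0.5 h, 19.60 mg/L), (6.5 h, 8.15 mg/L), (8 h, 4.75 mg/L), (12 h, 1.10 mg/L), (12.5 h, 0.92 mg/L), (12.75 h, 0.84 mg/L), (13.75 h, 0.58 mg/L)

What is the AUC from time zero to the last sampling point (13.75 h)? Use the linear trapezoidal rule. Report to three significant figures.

AUC = 111 mg/L·h

Trapezoidal AUC_0→13.75:
  [0→0.5]: (0.00+19.60)/2 × 0.5 = 4.9
  [0.5→6.5]: (19.60+8.15)/2 × 6 = 83.25
  [6.5→8]: (8.15+4.75)/2 × 1.5 = 9.675
  [8→12]: (4.75+1.10)/2 × 4 = 11.7
  [12→12.5]: (1.10+0.92)/2 × 0.5 = 0.505
  [12.5→12.75]: (0.92+0.84)/2 × 0.25 = 0.22
  [12.75→13.75]: (0.84+0.58)/2 × 1 = 0.71
  Sum = 110.96 mg/L·h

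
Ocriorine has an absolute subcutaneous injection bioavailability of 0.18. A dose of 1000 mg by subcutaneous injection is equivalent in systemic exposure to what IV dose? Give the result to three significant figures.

D_iv = 180 mg

Systemic exposure from an extravascular dose = F × D_ev, so the equivalent IV dose is F × D_ev.
D_iv = F × D_ev = 0.18 × 1000 = 180 mg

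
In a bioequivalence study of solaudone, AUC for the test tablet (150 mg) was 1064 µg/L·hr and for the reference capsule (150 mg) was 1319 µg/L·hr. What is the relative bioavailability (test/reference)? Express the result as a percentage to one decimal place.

F_rel = (AUC_test/D_test) / (AUC_ref/D_ref)
      = (1064/150) / (1319/150)
      = 7.09333 / 8.79333 = 0.8067 = 80.67%

F_rel = 80.7%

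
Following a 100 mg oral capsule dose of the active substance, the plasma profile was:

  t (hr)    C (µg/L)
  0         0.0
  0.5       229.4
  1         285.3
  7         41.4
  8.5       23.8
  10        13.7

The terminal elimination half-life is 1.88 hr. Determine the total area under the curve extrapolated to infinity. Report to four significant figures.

Trapezoidal AUC_0→10:
  [0→0.5]: (0.0+229.4)/2 × 0.5 = 57.35
  [0.5→1]: (229.4+285.3)/2 × 0.5 = 128.675
  [1→7]: (285.3+41.4)/2 × 6 = 980.1
  [7→8.5]: (41.4+23.8)/2 × 1.5 = 48.9
  [8.5→10]: (23.8+13.7)/2 × 1.5 = 28.125
  Sum = 1243.15 µg/L·hr
k_e = ln2 / t½ = 0.693147 / 1.88 = 0.3687 hr^-1
Extrapolated tail: C_last / k_e = 13.7 / 0.3687 = 37.158
AUC_0→∞ = 1243.15 + 37.158 = 1280.308 µg/L·hr

AUC = 1280 µg/L·hr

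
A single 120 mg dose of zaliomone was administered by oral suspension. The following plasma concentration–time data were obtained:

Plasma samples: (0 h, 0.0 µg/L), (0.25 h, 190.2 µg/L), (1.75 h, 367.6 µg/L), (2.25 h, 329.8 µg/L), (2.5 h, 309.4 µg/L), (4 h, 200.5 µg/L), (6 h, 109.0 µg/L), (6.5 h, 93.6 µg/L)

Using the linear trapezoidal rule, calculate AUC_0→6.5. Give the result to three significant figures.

AUC = 1440 µg/L·h

Trapezoidal AUC_0→6.5:
  [0→0.25]: (0.0+190.2)/2 × 0.25 = 23.775
  [0.25→1.75]: (190.2+367.6)/2 × 1.5 = 418.35
  [1.75→2.25]: (367.6+329.8)/2 × 0.5 = 174.35
  [2.25→2.5]: (329.8+309.4)/2 × 0.25 = 79.9
  [2.5→4]: (309.4+200.5)/2 × 1.5 = 382.425
  [4→6]: (200.5+109.0)/2 × 2 = 309.5
  [6→6.5]: (109.0+93.6)/2 × 0.5 = 50.65
  Sum = 1438.95 µg/L·h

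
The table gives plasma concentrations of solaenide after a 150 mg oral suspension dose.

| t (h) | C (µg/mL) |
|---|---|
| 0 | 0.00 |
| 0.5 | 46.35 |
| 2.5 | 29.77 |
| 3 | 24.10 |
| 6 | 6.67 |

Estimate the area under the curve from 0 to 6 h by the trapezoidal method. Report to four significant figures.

AUC = 147.3 µg/mL·h

Trapezoidal AUC_0→6:
  [0→0.5]: (0.00+46.35)/2 × 0.5 = 11.5875
  [0.5→2.5]: (46.35+29.77)/2 × 2 = 76.12
  [2.5→3]: (29.77+24.10)/2 × 0.5 = 13.4675
  [3→6]: (24.10+6.67)/2 × 3 = 46.155
  Sum = 147.33 µg/mL·h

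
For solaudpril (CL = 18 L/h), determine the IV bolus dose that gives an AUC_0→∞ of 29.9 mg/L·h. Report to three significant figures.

Dose_iv = CL × AUC_0→∞
     = 18 × 29.9 = 538.2 mg

Dose = 538 mg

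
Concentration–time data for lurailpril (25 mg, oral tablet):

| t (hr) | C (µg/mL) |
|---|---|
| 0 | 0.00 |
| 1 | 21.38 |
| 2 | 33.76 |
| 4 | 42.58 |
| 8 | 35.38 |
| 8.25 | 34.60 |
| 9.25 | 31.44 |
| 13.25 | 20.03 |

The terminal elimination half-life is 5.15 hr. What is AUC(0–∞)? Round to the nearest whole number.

Trapezoidal AUC_0→13.25:
  [0→1]: (0.00+21.38)/2 × 1 = 10.69
  [1→2]: (21.38+33.76)/2 × 1 = 27.57
  [2→4]: (33.76+42.58)/2 × 2 = 76.34
  [4→8]: (42.58+35.38)/2 × 4 = 155.92
  [8→8.25]: (35.38+34.60)/2 × 0.25 = 8.7475
  [8.25→9.25]: (34.60+31.44)/2 × 1 = 33.02
  [9.25→13.25]: (31.44+20.03)/2 × 4 = 102.94
  Sum = 415.2275 µg/mL·hr
k_e = ln2 / t½ = 0.693147 / 5.15 = 0.1346 hr^-1
Extrapolated tail: C_last / k_e = 20.03 / 0.1346 = 148.811
AUC_0→∞ = 415.2275 + 148.811 = 564.0385 µg/mL·hr

AUC = 564 µg/mL·hr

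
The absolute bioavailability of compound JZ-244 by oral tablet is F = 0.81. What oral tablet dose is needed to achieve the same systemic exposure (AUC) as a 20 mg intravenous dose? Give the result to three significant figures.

For equal systemic exposure: F × D_ev = D_iv
D_ev = D_iv / F = 20 / 0.81 = 24.6914 mg

D_oral = 24.7 mg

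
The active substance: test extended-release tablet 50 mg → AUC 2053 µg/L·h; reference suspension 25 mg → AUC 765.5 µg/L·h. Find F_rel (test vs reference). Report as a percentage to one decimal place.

F_rel = 134.1%

F_rel = (AUC_test/D_test) / (AUC_ref/D_ref)
      = (2053/50) / (765.5/25)
      = 41.06 / 30.62 = 1.3410 = 134.10%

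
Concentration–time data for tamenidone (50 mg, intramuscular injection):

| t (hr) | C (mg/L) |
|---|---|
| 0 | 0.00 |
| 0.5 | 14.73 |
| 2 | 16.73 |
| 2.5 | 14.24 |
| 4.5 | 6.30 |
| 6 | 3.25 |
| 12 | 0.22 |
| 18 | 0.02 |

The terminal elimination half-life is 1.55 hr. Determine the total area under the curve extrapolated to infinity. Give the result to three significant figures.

Trapezoidal AUC_0→18:
  [0→0.5]: (0.00+14.73)/2 × 0.5 = 3.6825
  [0.5→2]: (14.73+16.73)/2 × 1.5 = 23.595
  [2→2.5]: (16.73+14.24)/2 × 0.5 = 7.7425
  [2.5→4.5]: (14.24+6.30)/2 × 2 = 20.54
  [4.5→6]: (6.30+3.25)/2 × 1.5 = 7.1625
  [6→12]: (3.25+0.22)/2 × 6 = 10.41
  [12→18]: (0.22+0.02)/2 × 6 = 0.72
  Sum = 73.8525 mg/L·hr
k_e = ln2 / t½ = 0.693147 / 1.55 = 0.4472 hr^-1
Extrapolated tail: C_last / k_e = 0.02 / 0.4472 = 0.045
AUC_0→∞ = 73.8525 + 0.045 = 73.8975 mg/L·hr

AUC = 73.9 mg/L·hr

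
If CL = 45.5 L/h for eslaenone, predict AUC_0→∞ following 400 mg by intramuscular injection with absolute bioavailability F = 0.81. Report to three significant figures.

AUC_0→∞ = F × Dose / CL
        = 0.81 × 400 / 45.5 = 7.12088 mg/L·h

AUC = 7.12 mg/L·h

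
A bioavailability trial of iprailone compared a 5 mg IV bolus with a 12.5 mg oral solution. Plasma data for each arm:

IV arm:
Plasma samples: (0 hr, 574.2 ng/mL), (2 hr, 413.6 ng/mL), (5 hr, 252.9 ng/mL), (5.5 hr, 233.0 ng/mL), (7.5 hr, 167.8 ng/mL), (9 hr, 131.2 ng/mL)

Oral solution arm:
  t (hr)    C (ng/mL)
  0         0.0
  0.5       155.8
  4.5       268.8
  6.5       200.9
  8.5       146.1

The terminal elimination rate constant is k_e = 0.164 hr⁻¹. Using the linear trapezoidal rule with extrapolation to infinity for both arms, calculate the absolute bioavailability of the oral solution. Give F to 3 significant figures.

Trapezoidal AUC_0→9 (IV):
  [0→2]: (574.2+413.6)/2 × 2 = 987.8
  [2→5]: (413.6+252.9)/2 × 3 = 999.75
  [5→5.5]: (252.9+233.0)/2 × 0.5 = 121.475
  [5.5→7.5]: (233.0+167.8)/2 × 2 = 400.8
  [7.5→9]: (167.8+131.2)/2 × 1.5 = 224.25
  Sum = 2734.075 ng/mL·hr
IV tail: 131.2/0.164 = 800.000; AUC_iv,0→∞ = 2734.075 + 800.000 = 3534.075 ng/mL·hr
Trapezoidal AUC_0→8.5 (oral solution):
  [0→0.5]: (0.0+155.8)/2 × 0.5 = 38.95
  [0.5→4.5]: (155.8+268.8)/2 × 4 = 849.2
  [4.5→6.5]: (268.8+200.9)/2 × 2 = 469.7
  [6.5→8.5]: (200.9+146.1)/2 × 2 = 347.0
  Sum = 1704.85 ng/mL·hr
oral solution tail: 146.1/0.164 = 890.854; AUC_ev,0→∞ = 1704.85 + 890.854 = 2595.704 ng/mL·hr
F = (AUC_ev/D_ev)/(AUC_iv/D_iv) = (2595.704/12.5)/(3534.075/5) = 207.65632/706.815 = 0.2938

F = 0.294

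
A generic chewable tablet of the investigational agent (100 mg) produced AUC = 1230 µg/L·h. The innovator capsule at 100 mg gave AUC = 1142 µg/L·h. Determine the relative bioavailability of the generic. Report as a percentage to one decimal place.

F_rel = 107.7%

F_rel = (AUC_test/D_test) / (AUC_ref/D_ref)
      = (1230/100) / (1142/100)
      = 12.3 / 11.42 = 1.0771 = 107.71%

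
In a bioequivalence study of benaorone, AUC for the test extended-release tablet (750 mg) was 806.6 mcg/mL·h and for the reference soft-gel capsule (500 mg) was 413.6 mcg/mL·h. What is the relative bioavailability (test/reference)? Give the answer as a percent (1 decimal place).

F_rel = 130.0%

F_rel = (AUC_test/D_test) / (AUC_ref/D_ref)
      = (806.6/750) / (413.6/500)
      = 1.07547 / 0.8272 = 1.3001 = 130.01%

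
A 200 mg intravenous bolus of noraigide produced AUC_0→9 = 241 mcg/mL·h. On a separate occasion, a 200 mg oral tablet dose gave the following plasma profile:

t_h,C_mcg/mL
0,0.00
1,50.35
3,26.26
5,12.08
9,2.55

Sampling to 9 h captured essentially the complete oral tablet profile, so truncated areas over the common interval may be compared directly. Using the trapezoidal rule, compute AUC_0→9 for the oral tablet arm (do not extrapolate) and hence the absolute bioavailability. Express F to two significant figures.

Trapezoidal AUC_0→9 (oral tablet):
  [0→1]: (0.00+50.35)/2 × 1 = 25.175
  [1→3]: (50.35+26.26)/2 × 2 = 76.61
  [3→5]: (26.26+12.08)/2 × 2 = 38.34
  [5→9]: (12.08+2.55)/2 × 4 = 29.26
  Sum = 169.385 mcg/mL·h
F = (AUC_ev/D_ev)/(AUC_iv/D_iv) = (169.385/200)/(241/200) = 0.846925/1.205 = 0.7028

F = 0.70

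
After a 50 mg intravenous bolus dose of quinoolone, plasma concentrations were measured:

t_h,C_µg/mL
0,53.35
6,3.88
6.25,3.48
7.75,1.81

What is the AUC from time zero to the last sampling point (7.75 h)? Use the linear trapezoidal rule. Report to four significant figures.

AUC = 176.6 µg/mL·h

Trapezoidal AUC_0→7.75:
  [0→6]: (53.35+3.88)/2 × 6 = 171.69
  [6→6.25]: (3.88+3.48)/2 × 0.25 = 0.92
  [6.25→7.75]: (3.48+1.81)/2 × 1.5 = 3.9675
  Sum = 176.5775 µg/mL·h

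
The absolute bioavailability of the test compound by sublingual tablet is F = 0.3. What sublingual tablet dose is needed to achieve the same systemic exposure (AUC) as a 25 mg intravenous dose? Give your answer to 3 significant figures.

For equal systemic exposure: F × D_ev = D_iv
D_ev = D_iv / F = 25 / 0.3 = 83.3333 mg

D_sublingual = 83.3 mg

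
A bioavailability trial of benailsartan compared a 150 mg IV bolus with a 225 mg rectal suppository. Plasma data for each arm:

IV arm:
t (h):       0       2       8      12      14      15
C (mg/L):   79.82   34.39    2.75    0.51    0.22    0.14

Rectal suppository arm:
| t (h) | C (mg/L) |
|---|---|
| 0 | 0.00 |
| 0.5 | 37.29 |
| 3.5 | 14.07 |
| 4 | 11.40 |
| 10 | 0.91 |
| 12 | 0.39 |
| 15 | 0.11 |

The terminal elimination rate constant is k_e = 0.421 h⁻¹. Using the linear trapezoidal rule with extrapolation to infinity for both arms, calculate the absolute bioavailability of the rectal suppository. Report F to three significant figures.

F = 0.377

Trapezoidal AUC_0→15 (IV):
  [0→2]: (79.82+34.39)/2 × 2 = 114.21
  [2→8]: (34.39+2.75)/2 × 6 = 111.42
  [8→12]: (2.75+0.51)/2 × 4 = 6.52
  [12→14]: (0.51+0.22)/2 × 2 = 0.73
  [14→15]: (0.22+0.14)/2 × 1 = 0.18
  Sum = 233.06 mg/L·h
IV tail: 0.14/0.421 = 0.333; AUC_iv,0→∞ = 233.06 + 0.333 = 233.393 mg/L·h
Trapezoidal AUC_0→15 (rectal suppository):
  [0→0.5]: (0.00+37.29)/2 × 0.5 = 9.3225
  [0.5→3.5]: (37.29+14.07)/2 × 3 = 77.04
  [3.5→4]: (14.07+11.40)/2 × 0.5 = 6.3675
  [4→10]: (11.40+0.91)/2 × 6 = 36.93
  [10→12]: (0.91+0.39)/2 × 2 = 1.3
  [12→15]: (0.39+0.11)/2 × 3 = 0.75
  Sum = 131.71 mg/L·h
rectal suppository tail: 0.11/0.421 = 0.261; AUC_ev,0→∞ = 131.71 + 0.261 = 131.971 mg/L·h
F = (AUC_ev/D_ev)/(AUC_iv/D_iv) = (131.971/225)/(233.393/150) = 0.586538/1.55595 = 0.3770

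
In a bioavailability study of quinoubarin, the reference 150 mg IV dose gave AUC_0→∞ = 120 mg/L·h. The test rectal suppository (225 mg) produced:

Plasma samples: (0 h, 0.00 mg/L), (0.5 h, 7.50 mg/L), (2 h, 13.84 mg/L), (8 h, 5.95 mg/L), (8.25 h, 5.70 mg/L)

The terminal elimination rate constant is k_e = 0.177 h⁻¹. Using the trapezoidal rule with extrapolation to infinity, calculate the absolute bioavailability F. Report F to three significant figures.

Trapezoidal AUC_0→8.25 (rectal suppository):
  [0→0.5]: (0.00+7.50)/2 × 0.5 = 1.875
  [0.5→2]: (7.50+13.84)/2 × 1.5 = 16.005
  [2→8]: (13.84+5.95)/2 × 6 = 59.37
  [8→8.25]: (5.95+5.70)/2 × 0.25 = 1.45625
  Sum = 78.70625 mg/L·h
Tail: C_last/k_e = 5.70/0.177 = 32.203
AUC_0→∞ (rectal suppository) = 78.70625 + 32.203 = 110.90925 mg/L·h
F = (AUC_ev/D_ev)/(AUC_iv/D_iv) = (110.90925/225)/(120/150) = 0.49293/0.8 = 0.6162

F = 0.616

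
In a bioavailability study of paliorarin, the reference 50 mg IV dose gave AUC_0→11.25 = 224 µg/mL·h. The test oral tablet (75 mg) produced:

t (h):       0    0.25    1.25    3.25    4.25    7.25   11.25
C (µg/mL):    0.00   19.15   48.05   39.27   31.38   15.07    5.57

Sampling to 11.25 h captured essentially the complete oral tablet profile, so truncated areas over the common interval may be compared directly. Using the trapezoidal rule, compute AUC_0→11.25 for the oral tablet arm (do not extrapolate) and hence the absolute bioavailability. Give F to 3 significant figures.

Trapezoidal AUC_0→11.25 (oral tablet):
  [0→0.25]: (0.00+19.15)/2 × 0.25 = 2.39375
  [0.25→1.25]: (19.15+48.05)/2 × 1 = 33.6
  [1.25→3.25]: (48.05+39.27)/2 × 2 = 87.32
  [3.25→4.25]: (39.27+31.38)/2 × 1 = 35.325
  [4.25→7.25]: (31.38+15.07)/2 × 3 = 69.675
  [7.25→11.25]: (15.07+5.57)/2 × 4 = 41.28
  Sum = 269.59375 µg/mL·h
F = (AUC_ev/D_ev)/(AUC_iv/D_iv) = (269.59375/75)/(224/50) = 3.59458/4.48 = 0.8024

F = 0.802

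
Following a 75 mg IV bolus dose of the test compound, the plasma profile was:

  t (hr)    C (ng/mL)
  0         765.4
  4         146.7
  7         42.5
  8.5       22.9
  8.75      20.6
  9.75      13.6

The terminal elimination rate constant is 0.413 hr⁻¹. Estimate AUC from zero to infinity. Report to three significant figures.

AUC = 2210 ng/mL·hr

Trapezoidal AUC_0→9.75:
  [0→4]: (765.4+146.7)/2 × 4 = 1824.2
  [4→7]: (146.7+42.5)/2 × 3 = 283.8
  [7→8.5]: (42.5+22.9)/2 × 1.5 = 49.05
  [8.5→8.75]: (22.9+20.6)/2 × 0.25 = 5.4375
  [8.75→9.75]: (20.6+13.6)/2 × 1 = 17.1
  Sum = 2179.5875 ng/mL·hr
Extrapolated tail: C_last / k_e = 13.6 / 0.413 = 32.930
AUC_0→∞ = 2179.5875 + 32.930 = 2212.5175 ng/mL·hr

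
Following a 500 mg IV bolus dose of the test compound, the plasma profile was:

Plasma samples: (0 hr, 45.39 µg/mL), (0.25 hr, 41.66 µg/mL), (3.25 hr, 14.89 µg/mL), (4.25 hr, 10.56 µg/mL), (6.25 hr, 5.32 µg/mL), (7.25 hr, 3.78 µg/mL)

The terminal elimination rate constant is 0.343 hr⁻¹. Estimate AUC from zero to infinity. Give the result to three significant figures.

Trapezoidal AUC_0→7.25:
  [0→0.25]: (45.39+41.66)/2 × 0.25 = 10.88125
  [0.25→3.25]: (41.66+14.89)/2 × 3 = 84.825
  [3.25→4.25]: (14.89+10.56)/2 × 1 = 12.725
  [4.25→6.25]: (10.56+5.32)/2 × 2 = 15.88
  [6.25→7.25]: (5.32+3.78)/2 × 1 = 4.55
  Sum = 128.86125 µg/mL·hr
Extrapolated tail: C_last / k_e = 3.78 / 0.343 = 11.020
AUC_0→∞ = 128.86125 + 11.020 = 139.88125 µg/mL·hr

AUC = 140 µg/mL·hr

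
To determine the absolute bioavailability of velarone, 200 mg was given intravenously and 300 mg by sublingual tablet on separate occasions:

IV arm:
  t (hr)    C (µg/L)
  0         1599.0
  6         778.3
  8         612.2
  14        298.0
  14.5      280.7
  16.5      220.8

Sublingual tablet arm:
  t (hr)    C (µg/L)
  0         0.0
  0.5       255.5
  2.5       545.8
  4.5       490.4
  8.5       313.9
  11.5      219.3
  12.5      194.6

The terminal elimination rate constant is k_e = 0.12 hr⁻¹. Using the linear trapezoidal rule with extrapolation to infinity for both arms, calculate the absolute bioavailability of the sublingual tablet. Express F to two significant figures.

F = 0.30

Trapezoidal AUC_0→16.5 (IV):
  [0→6]: (1599.0+778.3)/2 × 6 = 7131.9
  [6→8]: (778.3+612.2)/2 × 2 = 1390.5
  [8→14]: (612.2+298.0)/2 × 6 = 2730.6
  [14→14.5]: (298.0+280.7)/2 × 0.5 = 144.675
  [14.5→16.5]: (280.7+220.8)/2 × 2 = 501.5
  Sum = 11899.175 µg/L·hr
IV tail: 220.8/0.12 = 1840.000; AUC_iv,0→∞ = 11899.175 + 1840.000 = 13739.175 µg/L·hr
Trapezoidal AUC_0→12.5 (sublingual tablet):
  [0→0.5]: (0.0+255.5)/2 × 0.5 = 63.875
  [0.5→2.5]: (255.5+545.8)/2 × 2 = 801.3
  [2.5→4.5]: (545.8+490.4)/2 × 2 = 1036.2
  [4.5→8.5]: (490.4+313.9)/2 × 4 = 1608.6
  [8.5→11.5]: (313.9+219.3)/2 × 3 = 799.8
  [11.5→12.5]: (219.3+194.6)/2 × 1 = 206.95
  Sum = 4516.725 µg/L·hr
sublingual tablet tail: 194.6/0.12 = 1621.667; AUC_ev,0→∞ = 4516.725 + 1621.667 = 6138.392 µg/L·hr
F = (AUC_ev/D_ev)/(AUC_iv/D_iv) = (6138.392/300)/(13739.175/200) = 20.4613/68.695875 = 0.2979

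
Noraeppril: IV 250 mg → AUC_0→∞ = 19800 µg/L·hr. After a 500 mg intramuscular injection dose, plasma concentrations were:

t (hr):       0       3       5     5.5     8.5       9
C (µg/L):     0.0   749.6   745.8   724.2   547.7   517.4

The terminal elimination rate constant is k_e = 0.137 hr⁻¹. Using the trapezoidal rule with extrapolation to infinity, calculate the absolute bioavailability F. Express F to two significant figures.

Trapezoidal AUC_0→9 (intramuscular injection):
  [0→3]: (0.0+749.6)/2 × 3 = 1124.4
  [3→5]: (749.6+745.8)/2 × 2 = 1495.4
  [5→5.5]: (745.8+724.2)/2 × 0.5 = 367.5
  [5.5→8.5]: (724.2+547.7)/2 × 3 = 1907.85
  [8.5→9]: (547.7+517.4)/2 × 0.5 = 266.275
  Sum = 5161.425 µg/L·hr
Tail: C_last/k_e = 517.4/0.137 = 3776.642
AUC_0→∞ (intramuscular injection) = 5161.425 + 3776.642 = 8938.067 µg/L·hr
F = (AUC_ev/D_ev)/(AUC_iv/D_iv) = (8938.067/500)/(19800/250) = 17.876134/79.2 = 0.2257

F = 0.23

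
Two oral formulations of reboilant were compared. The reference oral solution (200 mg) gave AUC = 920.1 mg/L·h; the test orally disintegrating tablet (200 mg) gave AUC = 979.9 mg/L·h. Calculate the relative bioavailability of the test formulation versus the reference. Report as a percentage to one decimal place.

F_rel = 106.5%

F_rel = (AUC_test/D_test) / (AUC_ref/D_ref)
      = (979.9/200) / (920.1/200)
      = 4.8995 / 4.6005 = 1.0650 = 106.50%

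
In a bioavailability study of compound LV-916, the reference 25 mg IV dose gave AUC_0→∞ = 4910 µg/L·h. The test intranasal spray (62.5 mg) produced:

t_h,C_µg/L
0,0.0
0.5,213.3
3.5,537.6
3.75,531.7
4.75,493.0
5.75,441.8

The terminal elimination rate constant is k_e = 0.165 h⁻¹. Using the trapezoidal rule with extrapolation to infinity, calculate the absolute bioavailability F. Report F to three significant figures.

Trapezoidal AUC_0→5.75 (intranasal spray):
  [0→0.5]: (0.0+213.3)/2 × 0.5 = 53.325
  [0.5→3.5]: (213.3+537.6)/2 × 3 = 1126.35
  [3.5→3.75]: (537.6+531.7)/2 × 0.25 = 133.6625
  [3.75→4.75]: (531.7+493.0)/2 × 1 = 512.35
  [4.75→5.75]: (493.0+441.8)/2 × 1 = 467.4
  Sum = 2293.0875 µg/L·h
Tail: C_last/k_e = 441.8/0.165 = 2677.576
AUC_0→∞ (intranasal spray) = 2293.0875 + 2677.576 = 4970.6635 µg/L·h
F = (AUC_ev/D_ev)/(AUC_iv/D_iv) = (4970.6635/62.5)/(4910/25) = 79.530616/196.4 = 0.4049

F = 0.405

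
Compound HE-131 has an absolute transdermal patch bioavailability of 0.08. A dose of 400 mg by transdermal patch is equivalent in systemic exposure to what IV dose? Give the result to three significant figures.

Systemic exposure from an extravascular dose = F × D_ev, so the equivalent IV dose is F × D_ev.
D_iv = F × D_ev = 0.08 × 400 = 32 mg

D_iv = 32.0 mg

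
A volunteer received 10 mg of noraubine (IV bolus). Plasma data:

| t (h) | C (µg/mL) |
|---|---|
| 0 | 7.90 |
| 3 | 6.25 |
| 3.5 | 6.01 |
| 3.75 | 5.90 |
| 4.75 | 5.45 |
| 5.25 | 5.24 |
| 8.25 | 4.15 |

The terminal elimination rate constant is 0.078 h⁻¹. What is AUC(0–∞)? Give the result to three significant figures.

Trapezoidal AUC_0→8.25:
  [0→3]: (7.90+6.25)/2 × 3 = 21.225
  [3→3.5]: (6.25+6.01)/2 × 0.5 = 3.065
  [3.5→3.75]: (6.01+5.90)/2 × 0.25 = 1.48875
  [3.75→4.75]: (5.90+5.45)/2 × 1 = 5.675
  [4.75→5.25]: (5.45+5.24)/2 × 0.5 = 2.6725
  [5.25→8.25]: (5.24+4.15)/2 × 3 = 14.085
  Sum = 48.21125 µg/mL·h
Extrapolated tail: C_last / k_e = 4.15 / 0.078 = 53.205
AUC_0→∞ = 48.21125 + 53.205 = 101.41625 µg/mL·h

AUC = 101 µg/mL·h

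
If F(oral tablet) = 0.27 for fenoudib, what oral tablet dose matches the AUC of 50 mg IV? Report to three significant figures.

For equal systemic exposure: F × D_ev = D_iv
D_ev = D_iv / F = 50 / 0.27 = 185.185 mg

D_oral = 185 mg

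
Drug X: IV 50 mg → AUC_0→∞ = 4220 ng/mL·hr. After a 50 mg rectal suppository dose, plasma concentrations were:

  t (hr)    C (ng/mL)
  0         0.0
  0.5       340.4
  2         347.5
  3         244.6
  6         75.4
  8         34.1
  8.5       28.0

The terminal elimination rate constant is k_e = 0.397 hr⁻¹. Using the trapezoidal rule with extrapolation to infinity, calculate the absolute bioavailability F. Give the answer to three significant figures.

Trapezoidal AUC_0→8.5 (rectal suppository):
  [0→0.5]: (0.0+340.4)/2 × 0.5 = 85.1
  [0.5→2]: (340.4+347.5)/2 × 1.5 = 515.925
  [2→3]: (347.5+244.6)/2 × 1 = 296.05
  [3→6]: (244.6+75.4)/2 × 3 = 480.0
  [6→8]: (75.4+34.1)/2 × 2 = 109.5
  [8→8.5]: (34.1+28.0)/2 × 0.5 = 15.525
  Sum = 1502.1 ng/mL·hr
Tail: C_last/k_e = 28.0/0.397 = 70.529
AUC_0→∞ (rectal suppository) = 1502.1 + 70.529 = 1572.629 ng/mL·hr
F = (AUC_ev/D_ev)/(AUC_iv/D_iv) = (1572.629/50)/(4220/50) = 31.45258/84.4 = 0.3727

F = 0.373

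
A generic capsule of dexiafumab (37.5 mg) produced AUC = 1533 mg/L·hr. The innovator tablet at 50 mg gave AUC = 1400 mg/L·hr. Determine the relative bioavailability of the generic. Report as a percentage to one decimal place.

F_rel = (AUC_test/D_test) / (AUC_ref/D_ref)
      = (1533/37.5) / (1400/50)
      = 40.88 / 28 = 1.4600 = 146.00%

F_rel = 146.0%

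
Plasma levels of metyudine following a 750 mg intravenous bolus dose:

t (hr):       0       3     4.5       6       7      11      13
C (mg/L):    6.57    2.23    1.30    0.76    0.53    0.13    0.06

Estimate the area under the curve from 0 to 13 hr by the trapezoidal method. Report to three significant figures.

AUC = 19.5 mg/L·hr

Trapezoidal AUC_0→13:
  [0→3]: (6.57+2.23)/2 × 3 = 13.2
  [3→4.5]: (2.23+1.30)/2 × 1.5 = 2.6475
  [4.5→6]: (1.30+0.76)/2 × 1.5 = 1.545
  [6→7]: (0.76+0.53)/2 × 1 = 0.645
  [7→11]: (0.53+0.13)/2 × 4 = 1.32
  [11→13]: (0.13+0.06)/2 × 2 = 0.19
  Sum = 19.5475 mg/L·hr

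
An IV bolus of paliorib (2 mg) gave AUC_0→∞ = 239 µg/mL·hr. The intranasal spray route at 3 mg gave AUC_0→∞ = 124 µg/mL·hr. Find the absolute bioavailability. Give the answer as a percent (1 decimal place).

F = (AUC_ev / D_ev) / (AUC_iv / D_iv)
  = (124/3) / (239/2)
  = 41.3333 / 119.5 = 0.3459
  = 34.59%

F = 34.6%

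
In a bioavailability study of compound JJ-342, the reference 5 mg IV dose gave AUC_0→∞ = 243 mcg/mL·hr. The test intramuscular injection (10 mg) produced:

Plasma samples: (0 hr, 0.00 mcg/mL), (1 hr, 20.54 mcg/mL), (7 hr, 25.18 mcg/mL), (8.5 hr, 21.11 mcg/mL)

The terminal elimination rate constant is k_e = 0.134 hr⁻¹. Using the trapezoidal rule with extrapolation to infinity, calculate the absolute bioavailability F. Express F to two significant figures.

Trapezoidal AUC_0→8.5 (intramuscular injection):
  [0→1]: (0.00+20.54)/2 × 1 = 10.27
  [1→7]: (20.54+25.18)/2 × 6 = 137.16
  [7→8.5]: (25.18+21.11)/2 × 1.5 = 34.7175
  Sum = 182.1475 mcg/mL·hr
Tail: C_last/k_e = 21.11/0.134 = 157.537
AUC_0→∞ (intramuscular injection) = 182.1475 + 157.537 = 339.6845 mcg/mL·hr
F = (AUC_ev/D_ev)/(AUC_iv/D_iv) = (339.6845/10)/(243/5) = 33.96845/48.6 = 0.6989

F = 0.70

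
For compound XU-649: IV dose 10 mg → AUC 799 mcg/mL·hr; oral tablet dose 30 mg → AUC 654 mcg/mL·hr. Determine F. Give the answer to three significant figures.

F = (AUC_ev / D_ev) / (AUC_iv / D_iv)
  = (654/30) / (799/10)
  = 21.8 / 79.9 = 0.2728

F = 0.273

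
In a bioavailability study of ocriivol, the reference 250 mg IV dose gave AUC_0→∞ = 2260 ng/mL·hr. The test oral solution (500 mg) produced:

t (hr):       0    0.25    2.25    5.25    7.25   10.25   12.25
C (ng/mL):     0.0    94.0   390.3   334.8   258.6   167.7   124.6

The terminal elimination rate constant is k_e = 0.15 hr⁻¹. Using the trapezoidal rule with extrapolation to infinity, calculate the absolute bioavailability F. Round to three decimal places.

F = 0.872

Trapezoidal AUC_0→12.25 (oral solution):
  [0→0.25]: (0.0+94.0)/2 × 0.25 = 11.75
  [0.25→2.25]: (94.0+390.3)/2 × 2 = 484.3
  [2.25→5.25]: (390.3+334.8)/2 × 3 = 1087.65
  [5.25→7.25]: (334.8+258.6)/2 × 2 = 593.4
  [7.25→10.25]: (258.6+167.7)/2 × 3 = 639.45
  [10.25→12.25]: (167.7+124.6)/2 × 2 = 292.3
  Sum = 3108.85 ng/mL·hr
Tail: C_last/k_e = 124.6/0.15 = 830.667
AUC_0→∞ (oral solution) = 3108.85 + 830.667 = 3939.517 ng/mL·hr
F = (AUC_ev/D_ev)/(AUC_iv/D_iv) = (3939.517/500)/(2260/250) = 7.879034/9.04 = 0.8716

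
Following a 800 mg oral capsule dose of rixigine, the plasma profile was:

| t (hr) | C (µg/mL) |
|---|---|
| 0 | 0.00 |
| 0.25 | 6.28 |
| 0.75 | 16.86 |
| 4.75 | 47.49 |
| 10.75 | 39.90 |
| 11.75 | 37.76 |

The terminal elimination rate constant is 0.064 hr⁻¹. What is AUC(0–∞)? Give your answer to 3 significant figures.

AUC = 1030 µg/mL·hr

Trapezoidal AUC_0→11.75:
  [0→0.25]: (0.00+6.28)/2 × 0.25 = 0.785
  [0.25→0.75]: (6.28+16.86)/2 × 0.5 = 5.785
  [0.75→4.75]: (16.86+47.49)/2 × 4 = 128.7
  [4.75→10.75]: (47.49+39.90)/2 × 6 = 262.17
  [10.75→11.75]: (39.90+37.76)/2 × 1 = 38.83
  Sum = 436.27 µg/mL·hr
Extrapolated tail: C_last / k_e = 37.76 / 0.064 = 590.000
AUC_0→∞ = 436.27 + 590.000 = 1026.27 µg/mL·hr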